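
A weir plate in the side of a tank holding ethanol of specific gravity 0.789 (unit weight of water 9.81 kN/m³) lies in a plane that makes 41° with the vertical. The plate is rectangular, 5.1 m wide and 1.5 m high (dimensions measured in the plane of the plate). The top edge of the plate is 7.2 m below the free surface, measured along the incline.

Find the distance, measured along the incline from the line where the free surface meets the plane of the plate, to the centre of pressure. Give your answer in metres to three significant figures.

γ = 0.789 × 9.81 = 7.74009 kN/m³.
The plate makes 41° with the vertical, i.e. θ = 90° − 41° = 49° to the horizontal. Measuring y along the incline from the free-surface line, vertical depth h = y·sinθ with sinθ = 0.754710.
The centroid lies 1.5/2 = 0.75 m below the top edge, so y_c = 7.2 + 0.75 = 7.95 m and h_c = 7.95 × 0.754710 = 5.99994 m.
A = 5.1 × 1.5 = 7.65 m².
Resultant F = γ·h_c·A = 7.74009 × 5.99994 × 7.65 = 355.267 kN.
I_c = b·h³/12 = 5.1 × 1.5³/12 = 1.43437 m⁴.
Centre of pressure: y_p = y_c + I_c/(y_c·A) = 7.95 + 1.43437/(7.95 × 7.65) = 7.95 + 0.0235848 = 7.97358 m along the plane.

y_p = 7.97 m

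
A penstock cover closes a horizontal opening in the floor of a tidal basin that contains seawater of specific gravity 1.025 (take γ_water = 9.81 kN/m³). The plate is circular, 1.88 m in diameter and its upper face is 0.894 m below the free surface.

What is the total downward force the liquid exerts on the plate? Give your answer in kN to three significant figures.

F ≈ 25.0 kN

γ = 1.025 × 9.81 = 10.05525 kN/m³.
The plate is horizontal, so pressure is uniform at p = γ·h = 10.05525 × 0.894 = 8.98939 kN/m².
A = π(0.94)² = 2.77591 m².
F = p·A = 8.98939 × 2.77591 = 24.9537 kN.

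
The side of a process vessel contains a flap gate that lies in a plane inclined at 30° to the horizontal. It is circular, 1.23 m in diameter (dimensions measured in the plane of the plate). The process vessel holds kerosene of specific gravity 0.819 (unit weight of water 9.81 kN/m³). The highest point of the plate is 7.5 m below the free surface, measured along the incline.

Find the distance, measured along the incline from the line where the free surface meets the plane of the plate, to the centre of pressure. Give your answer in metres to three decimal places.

y_p = 8.127 m

γ = 0.819 × 9.81 = 8.03439 kN/m³.
Let θ = 30° be the plate's angle to the horizontal; measure y along the incline from where the plane meets the free surface. Vertical depth h = y·sinθ with sinθ = 0.500000.
The centroid is at the centre, 0.615 m below the top of the plate, so y_c = 7.5 + 0.615 = 8.115 m and h_c = 8.115 × 0.500000 = 4.0575 m.
A = π(0.615)² = 1.18823 m².
Resultant F = γ·h_c·A = 8.03439 × 4.0575 × 1.18823 = 38.7357 kN.
I_c = πr⁴/4 = π × 0.615⁴/4 = 0.112354 m⁴.
Centre of pressure: y_p = y_c + I_c/(y_c·A) = 8.115 + 0.112354/(8.115 × 1.18823) = 8.115 + 0.011652 = 8.12665 m along the plane.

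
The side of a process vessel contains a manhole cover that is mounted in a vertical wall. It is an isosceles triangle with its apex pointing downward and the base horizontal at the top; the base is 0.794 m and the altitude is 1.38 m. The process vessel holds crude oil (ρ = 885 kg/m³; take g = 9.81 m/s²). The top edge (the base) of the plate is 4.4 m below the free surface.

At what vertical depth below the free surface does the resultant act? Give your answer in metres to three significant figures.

γ = ρg = 885 × 9.81 / 1000 = 8.68185 kN/m³.
With the apex down, the centroid sits h/3 = 1.38/3 = 0.46 m below the base (the top edge), so the centroid depth is h_c = 4.4 + 0.46 = 4.86 m.
A = ½ × 0.794 × 1.38 = 0.54786 m².
Resultant F = γ·h_c·A = 8.68185 × 4.86 × 0.54786 = 23.1163 kN.
I_c = b·h³/36 = 0.794 × 1.38³/36 = 0.0579636 m⁴.
Centre of pressure: y_p = y_c + I_c/(y_c·A) = 4.86 + 0.0579636/(4.86 × 0.54786) = 4.86 + 0.0217696 = 4.88177 m along the plane.

h_p = 4.88 m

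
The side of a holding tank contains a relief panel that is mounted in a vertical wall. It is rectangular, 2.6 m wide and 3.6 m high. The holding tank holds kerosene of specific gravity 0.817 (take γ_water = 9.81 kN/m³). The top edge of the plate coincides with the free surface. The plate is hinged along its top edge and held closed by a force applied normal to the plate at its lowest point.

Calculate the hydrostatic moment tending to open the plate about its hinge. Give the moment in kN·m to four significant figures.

γ = 0.817 × 9.81 = 8.01477 kN/m³.
The centroid lies 3.6/2 = 1.8 m below the top edge, so the centroid depth is h_c = 1.8 m.
A = 2.6 × 3.6 = 9.36 m².
Resultant F = γ·h_c·A = 8.01477 × 1.8 × 9.36 = 135.033 kN.
I_c = b·h³/12 = 2.6 × 3.6³/12 = 10.1088 m⁴.
Centre of pressure: y_p = y_c + I_c/(y_c·A) = 1.8 + 10.1088/(1.8 × 9.36) = 1.8 + 0.6 = 2.4 m along the plane.
The resultant acts 1.8 + 0.6 = 2.4 m (along the plate) below the hinge at the top edge, so the moment about the hinge is M = F × 2.4 = 135.033 × 2.4 = 324.079 kN·m.

M ≈ 324.1 kN·m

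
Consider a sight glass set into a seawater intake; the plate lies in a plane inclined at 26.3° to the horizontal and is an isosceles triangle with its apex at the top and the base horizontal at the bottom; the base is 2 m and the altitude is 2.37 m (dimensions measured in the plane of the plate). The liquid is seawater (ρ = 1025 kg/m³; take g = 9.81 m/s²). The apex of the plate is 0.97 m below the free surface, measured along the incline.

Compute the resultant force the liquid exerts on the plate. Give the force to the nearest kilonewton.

γ = ρg = 1025 × 9.81 / 1000 = 10.05525 kN/m³.
Let θ = 26.3° be the plate's angle to the horizontal; measure y along the incline from where the plane meets the free surface. Vertical depth h = y·sinθ with sinθ = 0.443071.
With the apex up, the centroid sits 2h/3 = 2 × 2.37/3 = 1.58 m below the apex, so y_c = 0.97 + 1.58 = 2.55 m and h_c = 2.55 × 0.443071 = 1.12983 m.
A = ½ × 2 × 2.37 = 2.37 m².
Resultant F = γ·h_c·A = 10.05525 × 1.12983 × 2.37 = 26.9249 kN.

F ≈ 27 kN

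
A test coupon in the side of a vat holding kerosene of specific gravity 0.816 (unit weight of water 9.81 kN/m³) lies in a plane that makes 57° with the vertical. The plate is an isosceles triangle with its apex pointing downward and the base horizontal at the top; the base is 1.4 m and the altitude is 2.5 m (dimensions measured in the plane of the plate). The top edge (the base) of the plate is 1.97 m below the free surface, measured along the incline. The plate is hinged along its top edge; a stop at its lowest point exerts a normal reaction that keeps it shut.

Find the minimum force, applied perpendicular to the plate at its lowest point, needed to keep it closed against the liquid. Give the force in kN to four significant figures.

P ≈ 8.189 kN

γ = 0.816 × 9.81 = 8.00496 kN/m³.
The plate makes 57° with the vertical, i.e. θ = 90° − 57° = 33° to the horizontal. Measuring y along the incline from the free-surface line, vertical depth h = y·sinθ with sinθ = 0.544639.
With the apex down, the centroid sits h/3 = 2.5/3 = 0.833333 m below the base (the top edge), so y_c = 1.97 + 0.833333 = 2.80333 m and h_c = 2.80333 × 0.544639 = 1.5268 m.
A = ½ × 1.4 × 2.5 = 1.75 m².
Resultant F = γ·h_c·A = 8.00496 × 1.5268 × 1.75 = 21.3885 kN.
I_c = b·h³/36 = 1.4 × 2.5³/36 = 0.607639 m⁴.
Centre of pressure: y_p = y_c + I_c/(y_c·A) = 2.80333 + 0.607639/(2.80333 × 1.75) = 2.80333 + 0.123861 = 2.92719 m along the plane.
The resultant acts 0.833333 + 0.123861 = 0.957194 m (along the plate) below the hinge at the top edge, so the moment about the hinge is M = F × 0.957194 = 21.3885 × 0.957194 = 20.4729 kN·m.
A normal force at the bottom, 2.5 m from the hinge, must supply this moment: P = 20.4729/2.5 = 8.18916 kN.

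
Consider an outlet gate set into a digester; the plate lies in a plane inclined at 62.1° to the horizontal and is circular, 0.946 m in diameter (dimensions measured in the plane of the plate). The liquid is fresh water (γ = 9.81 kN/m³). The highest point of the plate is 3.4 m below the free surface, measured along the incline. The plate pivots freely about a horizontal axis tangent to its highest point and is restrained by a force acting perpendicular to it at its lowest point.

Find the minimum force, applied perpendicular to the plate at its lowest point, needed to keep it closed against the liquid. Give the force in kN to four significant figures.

γ = 9.81 kN/m³.
Let θ = 62.1° be the plate's angle to the horizontal; measure y along the incline from where the plane meets the free surface. Vertical depth h = y·sinθ with sinθ = 0.883766.
The centroid is at the centre, 0.473 m below the top of the plate, so y_c = 3.4 + 0.473 = 3.873 m and h_c = 3.873 × 0.883766 = 3.42283 m.
A = π(0.473)² = 0.702865 m².
Resultant F = γ·h_c·A = 9.81 × 3.42283 × 0.702865 = 23.6008 kN.
I_c = πr⁴/4 = π × 0.473⁴/4 = 0.0393128 m⁴.
Centre of pressure: y_p = y_c + I_c/(y_c·A) = 3.873 + 0.0393128/(3.873 × 0.702865) = 3.873 + 0.0144416 = 3.88744 m along the plane.
The resultant acts 0.473 + 0.0144416 = 0.487442 m (along the plate) below the hinge at the top edge, so the moment about the hinge is M = F × 0.487442 = 23.6008 × 0.487442 = 11.504 kN·m.
A normal force at the bottom, 0.946 m from the hinge, must supply this moment: P = 11.504/0.946 = 12.1607 kN.

P ≈ 12.16 kN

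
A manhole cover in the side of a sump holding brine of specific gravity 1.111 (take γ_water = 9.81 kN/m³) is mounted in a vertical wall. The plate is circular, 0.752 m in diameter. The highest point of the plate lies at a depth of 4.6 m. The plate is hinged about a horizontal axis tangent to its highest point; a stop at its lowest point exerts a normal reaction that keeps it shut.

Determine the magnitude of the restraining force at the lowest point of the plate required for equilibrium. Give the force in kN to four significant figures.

P ≈ 12.27 kN

γ = 1.111 × 9.81 = 10.89891 kN/m³.
The centroid is at the centre, 0.376 m below the top of the plate, so the centroid depth is h_c = 4.6 + 0.376 = 4.976 m.
A = π(0.376)² = 0.444146 m².
Resultant F = γ·h_c·A = 10.89891 × 4.976 × 0.444146 = 24.0874 kN.
I_c = πr⁴/4 = π × 0.376⁴/4 = 0.0156979 m⁴.
Centre of pressure: y_p = y_c + I_c/(y_c·A) = 4.976 + 0.0156979/(4.976 × 0.444146) = 4.976 + 0.0071029 = 4.9831 m along the plane.
The resultant acts 0.376 + 0.0071029 = 0.383103 m (along the plate) below the hinge at the top edge, so the moment about the hinge is M = F × 0.383103 = 24.0874 × 0.383103 = 9.22796 kN·m.
A normal force at the bottom, 0.752 m from the hinge, must supply this moment: P = 9.22796/0.752 = 12.2712 kN.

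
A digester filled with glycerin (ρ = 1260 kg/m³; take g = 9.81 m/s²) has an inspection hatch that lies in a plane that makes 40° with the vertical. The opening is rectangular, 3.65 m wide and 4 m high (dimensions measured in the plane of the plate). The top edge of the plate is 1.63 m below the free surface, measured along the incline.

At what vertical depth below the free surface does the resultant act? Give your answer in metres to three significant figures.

γ = ρg = 1260 × 9.81 / 1000 = 12.3606 kN/m³.
The plate makes 40° with the vertical, i.e. θ = 90° − 40° = 50° to the horizontal. Measuring y along the incline from the free-surface line, vertical depth h = y·sinθ with sinθ = 0.766044.
The centroid lies 4/2 = 2 m below the top edge, so y_c = 1.63 + 2 = 3.63 m and h_c = 3.63 × 0.766044 = 2.78074 m.
A = 3.65 × 4 = 14.6 m².
Resultant F = γ·h_c·A = 12.3606 × 2.78074 × 14.6 = 501.826 kN.
I_c = b·h³/12 = 3.65 × 4³/12 = 19.4667 m⁴.
Centre of pressure: y_p = y_c + I_c/(y_c·A) = 3.63 + 19.4667/(3.63 × 14.6) = 3.63 + 0.36731 = 3.99731 m along the plane.
Vertically, h_p = y_p·sinθ = 3.99731 × 0.766044 = 3.06212 m.

h_p = 3.06 m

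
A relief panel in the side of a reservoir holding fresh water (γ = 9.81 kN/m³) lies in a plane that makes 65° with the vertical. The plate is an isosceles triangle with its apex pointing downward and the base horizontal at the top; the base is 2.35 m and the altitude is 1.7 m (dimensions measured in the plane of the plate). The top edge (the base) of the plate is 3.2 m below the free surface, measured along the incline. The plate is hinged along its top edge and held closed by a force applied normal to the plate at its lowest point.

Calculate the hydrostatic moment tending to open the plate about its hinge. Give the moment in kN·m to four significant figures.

M ≈ 19.01 kN·m

γ = 9.81 kN/m³.
The plate makes 65° with the vertical, i.e. θ = 90° − 65° = 25° to the horizontal. Measuring y along the incline from the free-surface line, vertical depth h = y·sinθ with sinθ = 0.422618.
With the apex down, the centroid sits h/3 = 1.7/3 = 0.566667 m below the base (the top edge), so y_c = 3.2 + 0.566667 = 3.76667 m and h_c = 3.76667 × 0.422618 = 1.59186 m.
A = ½ × 2.35 × 1.7 = 1.9975 m².
Resultant F = γ·h_c·A = 9.81 × 1.59186 × 1.9975 = 31.1933 kN.
I_c = b·h³/36 = 2.35 × 1.7³/36 = 0.32071 m⁴.
Centre of pressure: y_p = y_c + I_c/(y_c·A) = 3.76667 + 0.32071/(3.76667 × 1.9975) = 3.76667 + 0.0426254 = 3.8093 m along the plane.
The resultant acts 0.566667 + 0.0426254 = 0.609292 m (along the plate) below the hinge at the top edge, so the moment about the hinge is M = F × 0.609292 = 31.1933 × 0.609292 = 19.0058 kN·m.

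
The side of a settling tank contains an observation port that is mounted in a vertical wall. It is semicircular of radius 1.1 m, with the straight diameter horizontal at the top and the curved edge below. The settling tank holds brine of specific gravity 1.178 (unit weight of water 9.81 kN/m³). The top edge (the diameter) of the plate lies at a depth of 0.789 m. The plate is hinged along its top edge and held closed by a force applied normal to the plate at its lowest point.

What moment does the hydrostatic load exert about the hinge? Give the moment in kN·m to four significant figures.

γ = 1.178 × 9.81 = 11.55618 kN/m³.
The centroid of a semicircle lies 4r/(3π) = 0.466854 m from the diameter, here below the top edge, so the centroid depth is h_c = 0.789 + 0.466854 = 1.25585 m.
A = πr²/2 = π × 1.1²/2 = 1.90066 m².
Resultant F = γ·h_c·A = 11.55618 × 1.25585 × 1.90066 = 27.584 kN.
I_c = (π/8 − 8/(9π))·r⁴ = 0.109757 × 1.1⁴ = 0.160695 m⁴.
Centre of pressure: y_p = y_c + I_c/(y_c·A) = 1.25585 + 0.160695/(1.25585 × 1.90066) = 1.25585 + 0.0673225 = 1.32317 m along the plane.
The resultant acts 0.466854 + 0.0673225 = 0.534176 m (along the plate) below the hinge at the top edge, so the moment about the hinge is M = F × 0.534176 = 27.584 × 0.534176 = 14.7347 kN·m.

M ≈ 14.73 kN·m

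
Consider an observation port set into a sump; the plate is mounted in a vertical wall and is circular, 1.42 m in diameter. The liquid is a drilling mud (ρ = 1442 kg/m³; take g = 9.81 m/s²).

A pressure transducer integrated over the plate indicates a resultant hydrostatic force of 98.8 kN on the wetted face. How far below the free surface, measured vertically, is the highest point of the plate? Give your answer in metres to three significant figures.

d_top ≈ 3.70 m

γ = ρg = 1442 × 9.81 / 1000 = 14.14602 kN/m³.
A = π(0.71)² = 1.58368 m².
From F = γ·h_c·A, the centroid depth is h_c = 98.8/(14.14602 × 1.58368) = 4.41017 m.
The centroid is at the centre, 0.71 m below the top of the plate, so the highest point sits at h_top = 4.41017 − 0.71 = 3.70017 m below the surface.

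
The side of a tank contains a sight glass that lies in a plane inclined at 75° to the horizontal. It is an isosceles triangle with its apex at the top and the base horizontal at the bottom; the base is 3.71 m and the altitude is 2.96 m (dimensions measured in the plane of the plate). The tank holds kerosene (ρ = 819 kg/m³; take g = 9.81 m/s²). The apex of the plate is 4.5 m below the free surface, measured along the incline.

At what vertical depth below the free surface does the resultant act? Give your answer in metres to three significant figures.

γ = ρg = 819 × 9.81 / 1000 = 8.03439 kN/m³.
Let θ = 75° be the plate's angle to the horizontal; measure y along the incline from where the plane meets the free surface. Vertical depth h = y·sinθ with sinθ = 0.965926.
With the apex up, the centroid sits 2h/3 = 2 × 2.96/3 = 1.97333 m below the apex, so y_c = 4.5 + 1.97333 = 6.47333 m and h_c = 6.47333 × 0.965926 = 6.25276 m.
A = ½ × 3.71 × 2.96 = 5.4908 m².
Resultant F = γ·h_c·A = 8.03439 × 6.25276 × 5.4908 = 275.842 kN.
I_c = b·h³/36 = 3.71 × 2.96³/36 = 2.67268 m⁴.
Centre of pressure: y_p = y_c + I_c/(y_c·A) = 6.47333 + 2.67268/(6.47333 × 5.4908) = 6.47333 + 0.0751941 = 6.54852 m along the plane.
Vertically, h_p = y_p·sinθ = 6.54852 × 0.965926 = 6.32539 m.

h_p = 6.33 m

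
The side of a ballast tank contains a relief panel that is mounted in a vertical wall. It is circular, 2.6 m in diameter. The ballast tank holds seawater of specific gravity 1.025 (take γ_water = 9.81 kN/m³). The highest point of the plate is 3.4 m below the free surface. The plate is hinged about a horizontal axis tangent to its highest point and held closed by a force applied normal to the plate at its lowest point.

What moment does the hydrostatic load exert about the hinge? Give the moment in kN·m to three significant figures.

γ = 1.025 × 9.81 = 10.05525 kN/m³.
The centroid is at the centre, 1.3 m below the top of the plate, so the centroid depth is h_c = 3.4 + 1.3 = 4.7 m.
A = π(1.3)² = 5.30929 m².
Resultant F = γ·h_c·A = 10.05525 × 4.7 × 5.30929 = 250.915 kN.
I_c = πr⁴/4 = π × 1.3⁴/4 = 2.24318 m⁴.
Centre of pressure: y_p = y_c + I_c/(y_c·A) = 4.7 + 2.24318/(4.7 × 5.30929) = 4.7 + 0.0898938 = 4.78989 m along the plane.
The resultant acts 1.3 + 0.0898938 = 1.38989 m (along the plate) below the hinge at the top edge, so the moment about the hinge is M = F × 1.38989 = 250.915 × 1.38989 = 348.744 kN·m.

M ≈ 349 kN·m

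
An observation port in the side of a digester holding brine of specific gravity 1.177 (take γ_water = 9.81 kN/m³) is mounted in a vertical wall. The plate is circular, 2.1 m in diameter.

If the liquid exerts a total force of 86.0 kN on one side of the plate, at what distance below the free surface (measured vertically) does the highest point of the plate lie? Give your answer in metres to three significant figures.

d_top ≈ 1.10 m

γ = 1.177 × 9.81 = 11.54637 kN/m³.
A = π(1.05)² = 3.46361 m².
From F = γ·h_c·A, the centroid depth is h_c = 86.0/(11.54637 × 3.46361) = 2.15042 m.
The centroid is at the centre, 1.05 m below the top of the plate, so the highest point sits at h_top = 2.15042 − 1.05 = 1.10042 m below the surface.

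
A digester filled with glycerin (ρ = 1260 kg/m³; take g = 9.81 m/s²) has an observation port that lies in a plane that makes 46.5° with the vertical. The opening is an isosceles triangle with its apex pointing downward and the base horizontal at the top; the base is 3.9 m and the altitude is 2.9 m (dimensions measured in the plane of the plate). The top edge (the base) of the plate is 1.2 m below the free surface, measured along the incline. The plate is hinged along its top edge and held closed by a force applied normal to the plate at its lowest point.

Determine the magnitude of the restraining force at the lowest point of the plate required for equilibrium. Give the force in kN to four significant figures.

γ = ρg = 1260 × 9.81 / 1000 = 12.3606 kN/m³.
The plate makes 46.5° with the vertical, i.e. θ = 90° − 46.5° = 43.5° to the horizontal. Measuring y along the incline from the free-surface line, vertical depth h = y·sinθ with sinθ = 0.688355.
With the apex down, the centroid sits h/3 = 2.9/3 = 0.966667 m below the base (the top edge), so y_c = 1.2 + 0.966667 = 2.16667 m and h_c = 2.16667 × 0.688355 = 1.49144 m.
A = ½ × 3.9 × 2.9 = 5.655 m².
Resultant F = γ·h_c·A = 12.3606 × 1.49144 × 5.655 = 104.25 kN.
I_c = b·h³/36 = 3.9 × 2.9³/36 = 2.64214 m⁴.
Centre of pressure: y_p = y_c + I_c/(y_c·A) = 2.16667 + 2.64214/(2.16667 × 5.655) = 2.16667 + 0.215641 = 2.38231 m along the plane.
The resultant acts 0.966667 + 0.215641 = 1.18231 m (along the plate) below the hinge at the top edge, so the moment about the hinge is M = F × 1.18231 = 104.25 × 1.18231 = 123.256 kN·m.
A normal force at the bottom, 2.9 m from the hinge, must supply this moment: P = 123.256/2.9 = 42.5021 kN.

P ≈ 42.50 kN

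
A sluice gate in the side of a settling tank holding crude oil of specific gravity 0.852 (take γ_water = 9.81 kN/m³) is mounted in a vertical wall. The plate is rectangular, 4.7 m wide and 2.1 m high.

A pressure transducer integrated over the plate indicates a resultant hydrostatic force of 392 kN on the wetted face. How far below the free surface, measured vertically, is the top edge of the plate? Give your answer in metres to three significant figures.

d_top ≈ 3.70 m

γ = 0.852 × 9.81 = 8.35812 kN/m³.
A = 4.7 × 2.1 = 9.87 m².
From F = γ·h_c·A, the centroid depth is h_c = 392/(8.35812 × 9.87) = 4.75182 m.
The centroid lies 2.1/2 = 1.05 m below the top edge, so the top edge sits at h_top = 4.75182 − 1.05 = 3.70182 m below the surface.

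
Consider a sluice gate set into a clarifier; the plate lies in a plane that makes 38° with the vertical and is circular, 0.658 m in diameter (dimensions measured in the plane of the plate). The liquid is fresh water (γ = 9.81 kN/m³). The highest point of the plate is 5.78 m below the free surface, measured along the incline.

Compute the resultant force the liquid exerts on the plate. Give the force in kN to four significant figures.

F ≈ 16.06 kN

γ = 9.81 kN/m³.
The plate makes 38° with the vertical, i.e. θ = 90° − 38° = 52° to the horizontal. Measuring y along the incline from the free-surface line, vertical depth h = y·sinθ with sinθ = 0.788011.
The centroid is at the centre, 0.329 m below the top of the plate, so y_c = 5.78 + 0.329 = 6.109 m and h_c = 6.109 × 0.788011 = 4.81396 m.
A = π(0.329)² = 0.340049 m².
Resultant F = γ·h_c·A = 9.81 × 4.81396 × 0.340049 = 16.0588 kN.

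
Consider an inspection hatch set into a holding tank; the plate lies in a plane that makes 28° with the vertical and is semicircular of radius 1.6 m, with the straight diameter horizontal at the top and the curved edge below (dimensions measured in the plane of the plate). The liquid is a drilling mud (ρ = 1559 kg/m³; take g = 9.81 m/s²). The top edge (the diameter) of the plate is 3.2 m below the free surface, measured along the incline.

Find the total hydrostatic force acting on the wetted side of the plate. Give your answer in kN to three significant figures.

F ≈ 211 kN

γ = ρg = 1559 × 9.81 / 1000 = 15.29379 kN/m³.
The plate makes 28° with the vertical, i.e. θ = 90° − 28° = 62° to the horizontal. Measuring y along the incline from the free-surface line, vertical depth h = y·sinθ with sinθ = 0.882948.
The centroid of a semicircle lies 4r/(3π) = 0.679061 m from the diameter, here below the top edge, so y_c = 3.2 + 0.679061 = 3.87906 m and h_c = 3.87906 × 0.882948 = 3.42501 m.
A = πr²/2 = π × 1.6²/2 = 4.02124 m².
Resultant F = γ·h_c·A = 15.29379 × 3.42501 × 4.02124 = 210.638 kN.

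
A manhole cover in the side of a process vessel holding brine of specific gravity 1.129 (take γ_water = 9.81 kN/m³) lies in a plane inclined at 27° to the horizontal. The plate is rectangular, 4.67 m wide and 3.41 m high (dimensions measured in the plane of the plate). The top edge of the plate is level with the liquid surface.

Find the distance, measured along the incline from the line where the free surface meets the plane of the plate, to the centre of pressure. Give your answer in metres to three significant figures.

γ = 1.129 × 9.81 = 11.07549 kN/m³.
Let θ = 27° be the plate's angle to the horizontal; measure y along the incline from where the plane meets the free surface. Vertical depth h = y·sinθ with sinθ = 0.453990.
The centroid lies 3.41/2 = 1.705 m below the top edge, so y_c = 1.705 m and h_c = 1.705 × 0.453990 = 0.774053 m.
A = 4.67 × 3.41 = 15.9247 m².
Resultant F = γ·h_c·A = 11.07549 × 0.774053 × 15.9247 = 136.523 kN.
I_c = b·h³/12 = 4.67 × 3.41³/12 = 15.4312 m⁴.
Centre of pressure: y_p = y_c + I_c/(y_c·A) = 1.705 + 15.4312/(1.705 × 15.9247) = 1.705 + 0.568335 = 2.27334 m along the plane.

y_p = 2.27 m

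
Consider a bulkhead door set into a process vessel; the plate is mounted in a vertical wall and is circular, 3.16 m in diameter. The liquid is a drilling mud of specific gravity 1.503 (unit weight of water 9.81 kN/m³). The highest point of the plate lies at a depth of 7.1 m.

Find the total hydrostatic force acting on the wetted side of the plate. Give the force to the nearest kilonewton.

γ = 1.503 × 9.81 = 14.74443 kN/m³.
The centroid is at the centre, 1.58 m below the top of the plate, so the centroid depth is h_c = 7.1 + 1.58 = 8.68 m.
A = π(1.58)² = 7.84267 m².
Resultant F = γ·h_c·A = 14.74443 × 8.68 × 7.84267 = 1003.72 kN.

F ≈ 1004 kN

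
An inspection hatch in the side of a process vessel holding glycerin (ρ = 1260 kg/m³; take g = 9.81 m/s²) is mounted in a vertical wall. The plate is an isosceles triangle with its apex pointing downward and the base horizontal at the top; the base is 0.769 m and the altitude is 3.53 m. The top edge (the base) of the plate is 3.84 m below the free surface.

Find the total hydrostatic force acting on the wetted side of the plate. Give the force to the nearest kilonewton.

γ = ρg = 1260 × 9.81 / 1000 = 12.3606 kN/m³.
With the apex down, the centroid sits h/3 = 3.53/3 = 1.17667 m below the base (the top edge), so the centroid depth is h_c = 3.84 + 1.17667 = 5.01667 m.
A = ½ × 0.769 × 3.53 = 1.35728 m².
Resultant F = γ·h_c·A = 12.3606 × 5.01667 × 1.35728 = 84.1636 kN.

F ≈ 84 kN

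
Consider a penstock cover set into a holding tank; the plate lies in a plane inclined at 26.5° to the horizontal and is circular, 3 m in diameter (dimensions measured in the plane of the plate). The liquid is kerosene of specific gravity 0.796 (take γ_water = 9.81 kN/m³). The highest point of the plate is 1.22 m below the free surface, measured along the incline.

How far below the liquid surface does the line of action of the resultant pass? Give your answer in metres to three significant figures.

h_p = 1.31 m

γ = 0.796 × 9.81 = 7.80876 kN/m³.
Let θ = 26.5° be the plate's angle to the horizontal; measure y along the incline from where the plane meets the free surface. Vertical depth h = y·sinθ with sinθ = 0.446198.
The centroid is at the centre, 1.5 m below the top of the plate, so y_c = 1.22 + 1.5 = 2.72 m and h_c = 2.72 × 0.446198 = 1.21366 m.
A = π(1.5)² = 7.06858 m².
Resultant F = γ·h_c·A = 7.80876 × 1.21366 × 7.06858 = 66.9902 kN.
I_c = πr⁴/4 = π × 1.5⁴/4 = 3.97608 m⁴.
Centre of pressure: y_p = y_c + I_c/(y_c·A) = 2.72 + 3.97608/(2.72 × 7.06858) = 2.72 + 0.206802 = 2.9268 m along the plane.
Vertically, h_p = y_p·sinθ = 2.9268 × 0.446198 = 1.30593 m.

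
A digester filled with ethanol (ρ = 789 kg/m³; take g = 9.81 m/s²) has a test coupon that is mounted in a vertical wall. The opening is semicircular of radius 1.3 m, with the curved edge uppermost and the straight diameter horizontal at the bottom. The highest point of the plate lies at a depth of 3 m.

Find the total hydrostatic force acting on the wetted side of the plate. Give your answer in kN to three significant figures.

F ≈ 77.0 kN

γ = ρg = 789 × 9.81 / 1000 = 7.74009 kN/m³.
The centroid lies 4r/(3π) = 0.551737 m above the diameter, so r − 4r/(3π) = 1.3 − 0.551737 = 0.748263 m below the topmost point, so the centroid depth is h_c = 3 + 0.748263 = 3.74826 m.
A = πr²/2 = π × 1.3²/2 = 2.65465 m².
Resultant F = γ·h_c·A = 7.74009 × 3.74826 × 2.65465 = 77.0164 kN.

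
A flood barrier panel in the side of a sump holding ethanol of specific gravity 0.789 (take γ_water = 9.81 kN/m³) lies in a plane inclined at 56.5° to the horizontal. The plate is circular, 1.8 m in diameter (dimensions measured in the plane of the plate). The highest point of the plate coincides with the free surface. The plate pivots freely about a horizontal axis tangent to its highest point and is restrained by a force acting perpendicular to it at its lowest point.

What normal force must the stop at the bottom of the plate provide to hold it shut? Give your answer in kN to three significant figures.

γ = 0.789 × 9.81 = 7.74009 kN/m³.
Let θ = 56.5° be the plate's angle to the horizontal; measure y along the incline from where the plane meets the free surface. Vertical depth h = y·sinθ with sinθ = 0.833886.
The centroid is at the centre, 0.9 m below the top of the plate, so y_c = 0.9 m and h_c = 0.9 × 0.833886 = 0.750497 m.
A = π(0.9)² = 2.54469 m².
Resultant F = γ·h_c·A = 7.74009 × 0.750497 × 2.54469 = 14.7819 kN.
I_c = πr⁴/4 = π × 0.9⁴/4 = 0.5153 m⁴.
Centre of pressure: y_p = y_c + I_c/(y_c·A) = 0.9 + 0.5153/(0.9 × 2.54469) = 0.9 + 0.225 = 1.125 m along the plane.
The resultant acts 0.9 + 0.225 = 1.125 m (along the plate) below the hinge at the top edge, so the moment about the hinge is M = F × 1.125 = 14.7819 × 1.125 = 16.6296 kN·m.
A normal force at the bottom, 1.8 m from the hinge, must supply this moment: P = 16.6296/1.8 = 9.23867 kN.

P ≈ 9.24 kN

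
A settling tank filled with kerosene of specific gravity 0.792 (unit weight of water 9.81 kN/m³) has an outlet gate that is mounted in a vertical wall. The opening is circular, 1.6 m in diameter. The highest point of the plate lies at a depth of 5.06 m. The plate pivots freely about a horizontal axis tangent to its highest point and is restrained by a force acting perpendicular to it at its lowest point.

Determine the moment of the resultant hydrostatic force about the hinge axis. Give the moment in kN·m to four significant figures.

M ≈ 75.73 kN·m

γ = 0.792 × 9.81 = 7.76952 kN/m³.
The centroid is at the centre, 0.8 m below the top of the plate, so the centroid depth is h_c = 5.06 + 0.8 = 5.86 m.
A = π(0.8)² = 2.01062 m².
Resultant F = γ·h_c·A = 7.76952 × 5.86 × 2.01062 = 91.5423 kN.
I_c = πr⁴/4 = π × 0.8⁴/4 = 0.321699 m⁴.
Centre of pressure: y_p = y_c + I_c/(y_c·A) = 5.86 + 0.321699/(5.86 × 2.01062) = 5.86 + 0.0273037 = 5.8873 m along the plane.
The resultant acts 0.8 + 0.0273037 = 0.827304 m (along the plate) below the hinge at the top edge, so the moment about the hinge is M = F × 0.827304 = 91.5423 × 0.827304 = 75.7333 kN·m.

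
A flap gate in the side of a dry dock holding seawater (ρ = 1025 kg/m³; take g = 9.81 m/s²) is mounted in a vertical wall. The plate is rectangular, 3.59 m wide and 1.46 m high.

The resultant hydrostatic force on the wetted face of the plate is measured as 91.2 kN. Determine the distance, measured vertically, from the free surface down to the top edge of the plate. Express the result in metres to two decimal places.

d_top ≈ 1.00 m

γ = ρg = 1025 × 9.81 / 1000 = 10.05525 kN/m³.
A = 3.59 × 1.46 = 5.2414 m².
From F = γ·h_c·A, the centroid depth is h_c = 91.2/(10.05525 × 5.2414) = 1.73043 m.
The centroid lies 1.46/2 = 0.73 m below the top edge, so the top edge sits at h_top = 1.73043 − 0.73 = 1.00043 m below the surface.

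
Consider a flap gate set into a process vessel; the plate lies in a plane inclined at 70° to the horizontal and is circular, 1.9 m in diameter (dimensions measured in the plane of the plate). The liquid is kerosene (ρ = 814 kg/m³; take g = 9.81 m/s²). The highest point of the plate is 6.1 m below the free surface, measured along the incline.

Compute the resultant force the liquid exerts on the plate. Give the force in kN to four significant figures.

γ = ρg = 814 × 9.81 / 1000 = 7.98534 kN/m³.
Let θ = 70° be the plate's angle to the horizontal; measure y along the incline from where the plane meets the free surface. Vertical depth h = y·sinθ with sinθ = 0.939693.
The centroid is at the centre, 0.95 m below the top of the plate, so y_c = 6.1 + 0.95 = 7.05 m and h_c = 7.05 × 0.939693 = 6.62484 m.
A = π(0.95)² = 2.83529 m².
Resultant F = γ·h_c·A = 7.98534 × 6.62484 × 2.83529 = 149.991 kN.

F ≈ 150.0 kN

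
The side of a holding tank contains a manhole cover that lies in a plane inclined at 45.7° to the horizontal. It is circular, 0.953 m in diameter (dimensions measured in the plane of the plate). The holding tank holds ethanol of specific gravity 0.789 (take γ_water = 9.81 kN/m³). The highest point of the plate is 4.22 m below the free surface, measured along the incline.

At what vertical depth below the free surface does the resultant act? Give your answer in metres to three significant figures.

h_p = 3.37 m

γ = 0.789 × 9.81 = 7.74009 kN/m³.
Let θ = 45.7° be the plate's angle to the horizontal; measure y along the incline from where the plane meets the free surface. Vertical depth h = y·sinθ with sinθ = 0.715693.
The centroid is at the centre, 0.4765 m below the top of the plate, so y_c = 4.22 + 0.4765 = 4.6965 m and h_c = 4.6965 × 0.715693 = 3.36125 m.
A = π(0.4765)² = 0.713306 m².
Resultant F = γ·h_c·A = 7.74009 × 3.36125 × 0.713306 = 18.5576 kN.
I_c = πr⁴/4 = π × 0.4765⁴/4 = 0.0404894 m⁴.
Centre of pressure: y_p = y_c + I_c/(y_c·A) = 4.6965 + 0.0404894/(4.6965 × 0.713306) = 4.6965 + 0.0120862 = 4.70859 m along the plane.
Vertically, h_p = y_p·sinθ = 4.70859 × 0.715693 = 3.3699 m.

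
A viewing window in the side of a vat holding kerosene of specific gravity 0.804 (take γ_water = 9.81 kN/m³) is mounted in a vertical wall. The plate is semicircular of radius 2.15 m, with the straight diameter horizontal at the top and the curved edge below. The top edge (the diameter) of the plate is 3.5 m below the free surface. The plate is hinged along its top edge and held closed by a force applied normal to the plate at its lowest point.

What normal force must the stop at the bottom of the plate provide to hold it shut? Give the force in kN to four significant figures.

γ = 0.804 × 9.81 = 7.88724 kN/m³.
The centroid of a semicircle lies 4r/(3π) = 0.912488 m from the diameter, here below the top edge, so the centroid depth is h_c = 3.5 + 0.912488 = 4.41249 m.
A = πr²/2 = π × 2.15²/2 = 7.26101 m².
Resultant F = γ·h_c·A = 7.88724 × 4.41249 × 7.26101 = 252.7 kN.
I_c = (π/8 − 8/(9π))·r⁴ = 0.109757 × 2.15⁴ = 2.34523 m⁴.
Centre of pressure: y_p = y_c + I_c/(y_c·A) = 4.41249 + 2.34523/(4.41249 × 7.26101) = 4.41249 + 0.0731989 = 4.48569 m along the plane.
The resultant acts 0.912488 + 0.0731989 = 0.985687 m (along the plate) below the hinge at the top edge, so the moment about the hinge is M = F × 0.985687 = 252.7 × 0.985687 = 249.083 kN·m.
A normal force at the bottom, 2.15 m from the hinge, must supply this moment: P = 249.083/2.15 = 115.853 kN.

P ≈ 115.9 kN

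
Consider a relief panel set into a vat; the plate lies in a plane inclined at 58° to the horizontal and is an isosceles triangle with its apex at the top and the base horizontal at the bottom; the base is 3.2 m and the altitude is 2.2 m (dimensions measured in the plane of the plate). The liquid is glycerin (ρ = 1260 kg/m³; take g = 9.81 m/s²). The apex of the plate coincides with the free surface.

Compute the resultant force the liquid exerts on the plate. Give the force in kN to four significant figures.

F ≈ 54.12 kN

γ = ρg = 1260 × 9.81 / 1000 = 12.3606 kN/m³.
Let θ = 58° be the plate's angle to the horizontal; measure y along the incline from where the plane meets the free surface. Vertical depth h = y·sinθ with sinθ = 0.848048.
With the apex up, the centroid sits 2h/3 = 2 × 2.2/3 = 1.46667 m below the apex, so y_c = 1.46667 m and h_c = 1.46667 × 0.848048 = 1.24381 m.
A = ½ × 3.2 × 2.2 = 3.52 m².
Resultant F = γ·h_c·A = 12.3606 × 1.24381 × 3.52 = 54.1173 kN.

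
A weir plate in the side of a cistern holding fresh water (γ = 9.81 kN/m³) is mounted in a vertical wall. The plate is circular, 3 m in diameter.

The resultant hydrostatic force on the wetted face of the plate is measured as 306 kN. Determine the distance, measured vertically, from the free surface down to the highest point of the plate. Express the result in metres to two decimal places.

d_top ≈ 2.91 m

γ = 9.81 kN/m³.
A = π(1.5)² = 7.06858 m².
From F = γ·h_c·A, the centroid depth is h_c = 306/(9.81 × 7.06858) = 4.41286 m.
The centroid is at the centre, 1.5 m below the top of the plate, so the highest point sits at h_top = 4.41286 − 1.5 = 2.91286 m below the surface.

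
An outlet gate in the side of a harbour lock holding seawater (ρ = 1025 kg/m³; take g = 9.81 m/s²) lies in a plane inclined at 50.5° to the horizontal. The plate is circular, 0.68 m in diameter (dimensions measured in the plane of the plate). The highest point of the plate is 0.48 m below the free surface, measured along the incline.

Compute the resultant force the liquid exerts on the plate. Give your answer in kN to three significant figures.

F ≈ 2.31 kN

γ = ρg = 1025 × 9.81 / 1000 = 10.05525 kN/m³.
Let θ = 50.5° be the plate's angle to the horizontal; measure y along the incline from where the plane meets the free surface. Vertical depth h = y·sinθ with sinθ = 0.771625.
The centroid is at the centre, 0.34 m below the top of the plate, so y_c = 0.48 + 0.34 = 0.82 m and h_c = 0.82 × 0.771625 = 0.632732 m.
A = π(0.34)² = 0.363168 m².
Resultant F = γ·h_c·A = 10.05525 × 0.632732 × 0.363168 = 2.31058 kN.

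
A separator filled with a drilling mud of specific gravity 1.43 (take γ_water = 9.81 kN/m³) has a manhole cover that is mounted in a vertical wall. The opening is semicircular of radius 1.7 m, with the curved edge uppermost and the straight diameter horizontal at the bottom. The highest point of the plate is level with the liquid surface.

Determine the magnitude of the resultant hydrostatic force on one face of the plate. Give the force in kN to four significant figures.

F ≈ 62.31 kN

γ = 1.43 × 9.81 = 14.0283 kN/m³.
The centroid lies 4r/(3π) = 0.721502 m above the diameter, so r − 4r/(3π) = 1.7 − 0.721502 = 0.978498 m below the topmost point, so the centroid depth is h_c = 0.978498 m.
A = πr²/2 = π × 1.7²/2 = 4.5396 m².
Resultant F = γ·h_c·A = 14.0283 × 0.978498 × 4.5396 = 62.3136 kN.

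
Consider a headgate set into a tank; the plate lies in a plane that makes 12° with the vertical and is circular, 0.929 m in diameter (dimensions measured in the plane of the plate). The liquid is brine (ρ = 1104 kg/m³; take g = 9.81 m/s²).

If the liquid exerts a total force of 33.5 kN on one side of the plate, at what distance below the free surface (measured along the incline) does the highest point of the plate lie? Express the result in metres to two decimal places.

y_top ≈ 4.20 m

γ = ρg = 1104 × 9.81 / 1000 = 10.83024 kN/m³.
A = π(0.4645)² = 0.677831 m².
From F = γ·h_c·A, the centroid depth is h_c = 33.5/(10.83024 × 0.677831) = 4.56337 m.
The plate makes 12° with the vertical, i.e. θ = 90° − 12° = 78° to the horizontal. Measuring y along the incline from the free-surface line, vertical depth h = y·sinθ with sinθ = 0.978148.
Along the incline, y_c = h_c/sinθ = 4.56337/0.978148 = 4.66532 m.
The centroid is at the centre, 0.4645 m below the top of the plate, so the highest point sits at y_top = 4.66532 − 0.4645 = 4.20082 m along the incline.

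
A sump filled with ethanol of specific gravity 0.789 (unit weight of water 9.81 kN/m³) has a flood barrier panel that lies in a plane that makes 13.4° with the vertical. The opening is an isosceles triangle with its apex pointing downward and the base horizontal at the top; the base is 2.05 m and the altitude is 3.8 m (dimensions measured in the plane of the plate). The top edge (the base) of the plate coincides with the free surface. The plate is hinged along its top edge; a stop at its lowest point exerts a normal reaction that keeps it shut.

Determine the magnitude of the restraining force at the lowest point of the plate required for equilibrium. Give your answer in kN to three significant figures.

γ = 0.789 × 9.81 = 7.74009 kN/m³.
The plate makes 13.4° with the vertical, i.e. θ = 90° − 13.4° = 76.6° to the horizontal. Measuring y along the incline from the free-surface line, vertical depth h = y·sinθ with sinθ = 0.972776.
With the apex down, the centroid sits h/3 = 3.8/3 = 1.26667 m below the base (the top edge), so y_c = 1.26667 m and h_c = 1.26667 × 0.972776 = 1.23219 m.
A = ½ × 2.05 × 3.8 = 3.895 m².
Resultant F = γ·h_c·A = 7.74009 × 1.23219 × 3.895 = 37.1476 kN.
I_c = b·h³/36 = 2.05 × 3.8³/36 = 3.12466 m⁴.
Centre of pressure: y_p = y_c + I_c/(y_c·A) = 1.26667 + 3.12466/(1.26667 × 3.895) = 1.26667 + 0.633333 = 1.9 m along the plane.
The resultant acts 1.26667 + 0.633333 = 1.9 m (along the plate) below the hinge at the top edge, so the moment about the hinge is M = F × 1.9 = 37.1476 × 1.9 = 70.5804 kN·m.
A normal force at the bottom, 3.8 m from the hinge, must supply this moment: P = 70.5804/3.8 = 18.5738 kN.

P ≈ 18.6 kN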